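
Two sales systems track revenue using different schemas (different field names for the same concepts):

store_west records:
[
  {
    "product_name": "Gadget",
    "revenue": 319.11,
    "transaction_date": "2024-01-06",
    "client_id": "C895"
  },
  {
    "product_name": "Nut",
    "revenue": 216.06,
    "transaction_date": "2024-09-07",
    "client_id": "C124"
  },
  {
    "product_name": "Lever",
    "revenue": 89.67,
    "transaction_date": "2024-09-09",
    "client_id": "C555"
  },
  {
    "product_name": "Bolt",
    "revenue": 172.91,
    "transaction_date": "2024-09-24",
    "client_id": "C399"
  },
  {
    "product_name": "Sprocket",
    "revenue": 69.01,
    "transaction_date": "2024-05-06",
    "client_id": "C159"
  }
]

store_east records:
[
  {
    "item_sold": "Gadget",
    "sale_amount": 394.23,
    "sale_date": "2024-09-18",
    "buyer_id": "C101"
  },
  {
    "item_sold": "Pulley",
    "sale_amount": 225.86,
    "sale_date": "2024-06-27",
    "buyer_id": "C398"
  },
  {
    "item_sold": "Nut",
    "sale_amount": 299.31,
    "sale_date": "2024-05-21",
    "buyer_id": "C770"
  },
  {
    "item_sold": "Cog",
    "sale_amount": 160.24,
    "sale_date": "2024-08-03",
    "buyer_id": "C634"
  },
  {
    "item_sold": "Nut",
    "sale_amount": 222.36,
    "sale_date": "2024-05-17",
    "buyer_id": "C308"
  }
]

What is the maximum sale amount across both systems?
394.23

Reconcile: "revenue" (store_west) = "sale_amount" (store_east) = sale amount

Maximum in store_west: 319.11
Maximum in store_east: 394.23

Overall maximum: max(319.11, 394.23) = 394.23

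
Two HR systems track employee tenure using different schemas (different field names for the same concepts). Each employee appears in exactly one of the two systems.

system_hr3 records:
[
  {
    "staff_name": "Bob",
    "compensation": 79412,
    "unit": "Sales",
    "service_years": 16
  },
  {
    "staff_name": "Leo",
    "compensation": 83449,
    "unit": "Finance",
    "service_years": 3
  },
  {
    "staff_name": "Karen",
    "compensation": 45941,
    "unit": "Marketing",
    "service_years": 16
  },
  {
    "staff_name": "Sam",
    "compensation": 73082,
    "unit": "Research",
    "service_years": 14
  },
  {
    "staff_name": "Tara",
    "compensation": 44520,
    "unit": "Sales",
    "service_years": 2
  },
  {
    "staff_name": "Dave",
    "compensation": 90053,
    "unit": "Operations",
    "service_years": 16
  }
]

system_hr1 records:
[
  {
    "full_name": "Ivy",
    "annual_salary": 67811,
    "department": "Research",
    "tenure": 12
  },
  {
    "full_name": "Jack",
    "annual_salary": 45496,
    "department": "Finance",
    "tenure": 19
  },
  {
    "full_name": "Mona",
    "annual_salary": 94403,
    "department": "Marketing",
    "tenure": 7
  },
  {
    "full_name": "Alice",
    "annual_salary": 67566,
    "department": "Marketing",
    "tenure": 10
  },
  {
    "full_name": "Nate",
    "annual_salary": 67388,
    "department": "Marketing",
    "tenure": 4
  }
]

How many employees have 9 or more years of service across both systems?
7

Reconcile schemas: "service_years" (system_hr3) = "tenure" (system_hr1) = years of service

From system_hr3: 4 employees with >= 9 years
From system_hr1: 3 employees with >= 9 years

Total: 4 + 3 = 7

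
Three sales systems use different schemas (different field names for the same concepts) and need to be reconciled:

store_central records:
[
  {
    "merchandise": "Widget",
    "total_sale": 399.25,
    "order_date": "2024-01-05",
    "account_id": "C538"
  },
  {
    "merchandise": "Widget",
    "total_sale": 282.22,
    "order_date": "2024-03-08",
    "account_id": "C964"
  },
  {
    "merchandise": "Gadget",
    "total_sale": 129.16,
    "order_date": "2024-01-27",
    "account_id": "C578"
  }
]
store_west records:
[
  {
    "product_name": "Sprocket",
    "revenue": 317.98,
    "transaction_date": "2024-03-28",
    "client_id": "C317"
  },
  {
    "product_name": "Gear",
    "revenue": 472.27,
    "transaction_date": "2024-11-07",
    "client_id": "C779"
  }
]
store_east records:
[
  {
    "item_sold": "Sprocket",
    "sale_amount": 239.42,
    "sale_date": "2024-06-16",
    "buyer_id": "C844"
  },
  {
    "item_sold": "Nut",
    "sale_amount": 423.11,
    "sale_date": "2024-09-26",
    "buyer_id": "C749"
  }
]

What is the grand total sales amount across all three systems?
2263.41

Schema reconciliation - all amount fields map to sale amount:

store_central (total_sale): 810.63
store_west (revenue): 790.25
store_east (sale_amount): 662.53

Grand total: 2263.41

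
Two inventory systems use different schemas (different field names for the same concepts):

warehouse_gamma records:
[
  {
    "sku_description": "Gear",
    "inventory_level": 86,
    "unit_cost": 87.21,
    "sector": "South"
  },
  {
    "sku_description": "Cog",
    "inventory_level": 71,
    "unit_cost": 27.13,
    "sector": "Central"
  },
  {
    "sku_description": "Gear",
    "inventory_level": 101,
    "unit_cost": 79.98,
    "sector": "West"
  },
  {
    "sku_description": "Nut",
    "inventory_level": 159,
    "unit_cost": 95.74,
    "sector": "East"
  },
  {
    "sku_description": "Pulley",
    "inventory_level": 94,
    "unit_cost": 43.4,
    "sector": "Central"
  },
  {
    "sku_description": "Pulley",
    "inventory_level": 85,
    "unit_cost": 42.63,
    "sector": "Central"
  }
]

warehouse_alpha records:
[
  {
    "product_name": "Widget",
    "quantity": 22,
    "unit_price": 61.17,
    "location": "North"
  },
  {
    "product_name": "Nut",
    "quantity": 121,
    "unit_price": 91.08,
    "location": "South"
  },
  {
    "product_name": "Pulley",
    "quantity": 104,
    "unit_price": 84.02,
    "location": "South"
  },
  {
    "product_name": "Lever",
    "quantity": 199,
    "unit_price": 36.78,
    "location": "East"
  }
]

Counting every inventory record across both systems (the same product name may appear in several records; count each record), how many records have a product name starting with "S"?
0

Schema mapping: "sku_description" (warehouse_gamma) = "product_name" (warehouse_alpha) = product name

Records with product name starting with "S" in warehouse_gamma: 0
Records with product name starting with "S" in warehouse_alpha: 0

Total: 0 + 0 = 0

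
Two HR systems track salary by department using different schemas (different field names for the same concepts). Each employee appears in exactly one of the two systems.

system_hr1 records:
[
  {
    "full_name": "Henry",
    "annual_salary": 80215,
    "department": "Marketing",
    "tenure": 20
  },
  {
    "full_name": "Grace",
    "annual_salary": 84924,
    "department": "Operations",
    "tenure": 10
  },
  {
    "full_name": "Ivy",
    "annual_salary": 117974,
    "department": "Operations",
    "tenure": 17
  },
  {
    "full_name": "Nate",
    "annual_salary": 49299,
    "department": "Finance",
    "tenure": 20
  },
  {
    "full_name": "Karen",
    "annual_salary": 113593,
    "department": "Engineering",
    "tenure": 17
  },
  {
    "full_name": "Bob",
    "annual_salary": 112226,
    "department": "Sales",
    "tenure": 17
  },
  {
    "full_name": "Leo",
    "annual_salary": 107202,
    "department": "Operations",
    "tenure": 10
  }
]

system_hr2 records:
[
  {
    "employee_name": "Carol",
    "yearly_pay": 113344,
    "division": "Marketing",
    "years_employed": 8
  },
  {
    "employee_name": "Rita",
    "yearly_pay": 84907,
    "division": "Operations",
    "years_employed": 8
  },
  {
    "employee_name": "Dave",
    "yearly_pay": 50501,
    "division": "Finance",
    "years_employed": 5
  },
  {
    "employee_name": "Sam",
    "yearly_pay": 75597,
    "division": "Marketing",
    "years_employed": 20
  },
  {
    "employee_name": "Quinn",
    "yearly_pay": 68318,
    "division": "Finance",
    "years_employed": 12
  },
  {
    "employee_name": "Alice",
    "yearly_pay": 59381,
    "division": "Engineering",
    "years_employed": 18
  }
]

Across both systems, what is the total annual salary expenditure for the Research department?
0

Schema mappings:
- "department" (system_hr1) = "division" (system_hr2) = department
- "annual_salary" (system_hr1) = "yearly_pay" (system_hr2) = salary

Research salaries from system_hr1: 0
Research salaries from system_hr2: 0

Total: 0 + 0 = 0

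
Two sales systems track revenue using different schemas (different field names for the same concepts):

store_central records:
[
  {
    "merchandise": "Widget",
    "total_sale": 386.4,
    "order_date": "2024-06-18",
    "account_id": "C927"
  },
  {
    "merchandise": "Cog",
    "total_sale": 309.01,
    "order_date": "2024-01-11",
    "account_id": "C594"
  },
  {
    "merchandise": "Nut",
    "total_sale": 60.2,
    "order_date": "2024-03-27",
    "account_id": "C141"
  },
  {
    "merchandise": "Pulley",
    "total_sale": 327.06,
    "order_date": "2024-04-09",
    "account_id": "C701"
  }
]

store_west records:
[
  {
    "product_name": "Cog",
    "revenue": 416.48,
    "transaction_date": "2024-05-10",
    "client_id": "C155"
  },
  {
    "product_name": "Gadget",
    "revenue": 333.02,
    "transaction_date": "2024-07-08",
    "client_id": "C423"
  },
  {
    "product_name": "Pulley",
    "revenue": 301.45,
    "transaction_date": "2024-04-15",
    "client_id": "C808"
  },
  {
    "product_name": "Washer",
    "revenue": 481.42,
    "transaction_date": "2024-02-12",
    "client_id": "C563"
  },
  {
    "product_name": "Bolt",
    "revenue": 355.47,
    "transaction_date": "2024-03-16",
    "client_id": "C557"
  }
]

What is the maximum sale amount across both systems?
481.42

Reconcile: "total_sale" (store_central) = "revenue" (store_west) = sale amount

Maximum in store_central: 386.4
Maximum in store_west: 481.42

Overall maximum: max(386.4, 481.42) = 481.42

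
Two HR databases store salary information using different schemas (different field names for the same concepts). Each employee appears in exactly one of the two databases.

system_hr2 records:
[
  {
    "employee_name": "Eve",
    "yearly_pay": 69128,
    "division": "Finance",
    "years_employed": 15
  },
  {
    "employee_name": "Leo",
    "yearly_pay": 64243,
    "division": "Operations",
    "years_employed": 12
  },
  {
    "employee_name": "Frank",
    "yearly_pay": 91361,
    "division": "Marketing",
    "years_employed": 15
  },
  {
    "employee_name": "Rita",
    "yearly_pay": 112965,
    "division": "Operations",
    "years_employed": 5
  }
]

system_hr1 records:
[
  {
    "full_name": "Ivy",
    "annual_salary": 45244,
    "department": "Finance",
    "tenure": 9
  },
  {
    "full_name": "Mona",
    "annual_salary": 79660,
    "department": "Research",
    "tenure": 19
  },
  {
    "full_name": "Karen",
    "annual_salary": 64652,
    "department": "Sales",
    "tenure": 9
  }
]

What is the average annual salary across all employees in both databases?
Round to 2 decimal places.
75321.86

Schema mapping: "yearly_pay" (system_hr2) = "annual_salary" (system_hr1) = annual salary

All salaries: [69128, 64243, 91361, 112965, 45244, 79660, 64652]
Sum: 527253
Count: 7
Average: 527253 / 7 = 75321.86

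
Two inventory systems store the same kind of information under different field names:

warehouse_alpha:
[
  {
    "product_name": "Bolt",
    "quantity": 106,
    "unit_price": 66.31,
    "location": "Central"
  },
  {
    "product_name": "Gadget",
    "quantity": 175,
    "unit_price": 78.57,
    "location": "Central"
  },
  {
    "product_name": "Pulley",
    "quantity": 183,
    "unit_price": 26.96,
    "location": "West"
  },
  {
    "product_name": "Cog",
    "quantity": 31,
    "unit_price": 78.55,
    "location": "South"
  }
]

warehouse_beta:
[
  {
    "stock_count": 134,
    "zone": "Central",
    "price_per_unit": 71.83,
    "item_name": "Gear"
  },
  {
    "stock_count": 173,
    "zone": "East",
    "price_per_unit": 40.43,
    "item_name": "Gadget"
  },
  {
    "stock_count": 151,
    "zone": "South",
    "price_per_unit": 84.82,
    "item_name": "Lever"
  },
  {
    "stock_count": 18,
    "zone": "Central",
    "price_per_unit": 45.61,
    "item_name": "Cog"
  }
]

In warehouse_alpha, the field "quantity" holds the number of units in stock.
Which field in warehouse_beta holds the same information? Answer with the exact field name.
stock_count

In warehouse_alpha, "quantity" holds the number of units in stock.
The fields in warehouse_beta are: "stock_count", "zone", "price_per_unit", "item_name".
"stock_count" is the match: the name refers to the same concept and its values are whole-number counts (e.g. 134, 173).
The other fields ("zone", "price_per_unit", "item_name") hold different kinds of data.

So "quantity" in warehouse_alpha corresponds to "stock_count" in warehouse_beta.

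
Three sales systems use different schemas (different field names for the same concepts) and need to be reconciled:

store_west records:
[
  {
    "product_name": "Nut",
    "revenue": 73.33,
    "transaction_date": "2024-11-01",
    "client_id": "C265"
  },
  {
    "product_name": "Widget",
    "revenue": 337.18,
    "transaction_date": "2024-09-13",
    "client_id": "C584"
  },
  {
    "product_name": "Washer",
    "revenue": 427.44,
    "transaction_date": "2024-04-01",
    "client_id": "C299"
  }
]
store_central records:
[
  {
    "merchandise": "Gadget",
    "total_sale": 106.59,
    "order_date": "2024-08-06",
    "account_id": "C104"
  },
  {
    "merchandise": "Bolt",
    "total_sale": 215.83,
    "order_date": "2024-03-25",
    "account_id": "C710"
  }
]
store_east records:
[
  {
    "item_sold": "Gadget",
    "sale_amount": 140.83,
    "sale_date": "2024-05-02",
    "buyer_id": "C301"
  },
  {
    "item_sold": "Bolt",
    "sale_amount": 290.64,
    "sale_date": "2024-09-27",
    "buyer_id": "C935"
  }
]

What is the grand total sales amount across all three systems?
1591.84

Schema reconciliation - all amount fields map to sale amount:

store_west (revenue): 837.95
store_central (total_sale): 322.42
store_east (sale_amount): 431.47

Grand total: 1591.84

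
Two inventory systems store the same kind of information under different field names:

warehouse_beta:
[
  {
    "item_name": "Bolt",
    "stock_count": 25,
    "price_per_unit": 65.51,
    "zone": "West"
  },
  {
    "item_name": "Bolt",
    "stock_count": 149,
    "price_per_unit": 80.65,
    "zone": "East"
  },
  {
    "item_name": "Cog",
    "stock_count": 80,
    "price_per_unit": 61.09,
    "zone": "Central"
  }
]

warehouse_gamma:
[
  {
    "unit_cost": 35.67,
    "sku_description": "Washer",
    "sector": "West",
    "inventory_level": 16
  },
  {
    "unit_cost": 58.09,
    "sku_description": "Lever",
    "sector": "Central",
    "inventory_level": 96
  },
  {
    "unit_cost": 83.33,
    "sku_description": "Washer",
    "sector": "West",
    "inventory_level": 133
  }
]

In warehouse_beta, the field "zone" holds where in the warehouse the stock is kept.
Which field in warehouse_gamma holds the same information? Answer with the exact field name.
sector

In warehouse_beta, "zone" holds where in the warehouse the stock is kept.
The fields in warehouse_gamma are: "unit_cost", "sku_description", "sector", "inventory_level".
"sector" is the match: the name refers to the same concept and its values are area labels (e.g. 'Central', 'West').
The other fields ("unit_cost", "sku_description", "inventory_level") hold different kinds of data.

So "zone" in warehouse_beta corresponds to "sector" in warehouse_gamma.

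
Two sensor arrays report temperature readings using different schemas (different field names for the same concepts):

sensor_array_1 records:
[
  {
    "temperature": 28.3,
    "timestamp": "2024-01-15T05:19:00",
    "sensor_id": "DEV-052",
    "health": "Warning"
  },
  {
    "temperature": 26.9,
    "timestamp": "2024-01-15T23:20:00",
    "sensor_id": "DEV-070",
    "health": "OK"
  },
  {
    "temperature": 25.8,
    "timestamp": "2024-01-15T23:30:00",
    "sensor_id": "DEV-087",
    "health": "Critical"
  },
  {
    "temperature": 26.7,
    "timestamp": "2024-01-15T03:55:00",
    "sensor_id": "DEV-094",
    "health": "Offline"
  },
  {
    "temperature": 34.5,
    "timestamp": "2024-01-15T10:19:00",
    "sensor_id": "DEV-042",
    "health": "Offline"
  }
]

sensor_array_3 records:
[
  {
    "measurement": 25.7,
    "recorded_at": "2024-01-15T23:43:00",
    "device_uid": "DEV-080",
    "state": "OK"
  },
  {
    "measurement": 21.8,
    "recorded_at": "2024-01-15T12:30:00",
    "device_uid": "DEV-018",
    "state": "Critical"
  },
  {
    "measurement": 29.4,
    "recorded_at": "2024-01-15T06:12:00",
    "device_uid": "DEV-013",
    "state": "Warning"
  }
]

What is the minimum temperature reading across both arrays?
21.8

Schema mapping: "temperature" (sensor_array_1) = "measurement" (sensor_array_3) = temperature reading

Minimum in sensor_array_1: 25.8
Minimum in sensor_array_3: 21.8

Overall minimum: min(25.8, 21.8) = 21.8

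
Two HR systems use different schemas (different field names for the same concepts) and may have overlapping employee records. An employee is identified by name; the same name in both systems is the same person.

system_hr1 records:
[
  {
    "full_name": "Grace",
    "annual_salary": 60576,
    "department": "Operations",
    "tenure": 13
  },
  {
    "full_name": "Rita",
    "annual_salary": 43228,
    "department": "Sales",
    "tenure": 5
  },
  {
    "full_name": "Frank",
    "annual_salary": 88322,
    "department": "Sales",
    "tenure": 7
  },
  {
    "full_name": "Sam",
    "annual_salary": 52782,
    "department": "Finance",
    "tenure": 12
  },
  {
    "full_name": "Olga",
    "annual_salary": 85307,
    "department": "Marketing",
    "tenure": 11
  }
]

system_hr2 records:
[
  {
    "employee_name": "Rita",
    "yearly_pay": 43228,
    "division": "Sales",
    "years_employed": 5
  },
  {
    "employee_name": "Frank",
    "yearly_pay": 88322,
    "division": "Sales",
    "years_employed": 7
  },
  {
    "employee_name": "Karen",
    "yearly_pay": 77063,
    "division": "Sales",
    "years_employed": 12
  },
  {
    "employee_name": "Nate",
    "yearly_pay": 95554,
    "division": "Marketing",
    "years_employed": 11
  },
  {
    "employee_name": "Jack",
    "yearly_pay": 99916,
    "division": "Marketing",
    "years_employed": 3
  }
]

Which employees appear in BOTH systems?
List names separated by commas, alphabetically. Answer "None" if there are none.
Frank, Rita

Schema mapping: "full_name" (system_hr1) = "employee_name" (system_hr2) = employee name

Names in system_hr1: ['Frank', 'Grace', 'Olga', 'Rita', 'Sam']
Names in system_hr2: ['Frank', 'Jack', 'Karen', 'Nate', 'Rita']

Intersection: ['Frank', 'Rita']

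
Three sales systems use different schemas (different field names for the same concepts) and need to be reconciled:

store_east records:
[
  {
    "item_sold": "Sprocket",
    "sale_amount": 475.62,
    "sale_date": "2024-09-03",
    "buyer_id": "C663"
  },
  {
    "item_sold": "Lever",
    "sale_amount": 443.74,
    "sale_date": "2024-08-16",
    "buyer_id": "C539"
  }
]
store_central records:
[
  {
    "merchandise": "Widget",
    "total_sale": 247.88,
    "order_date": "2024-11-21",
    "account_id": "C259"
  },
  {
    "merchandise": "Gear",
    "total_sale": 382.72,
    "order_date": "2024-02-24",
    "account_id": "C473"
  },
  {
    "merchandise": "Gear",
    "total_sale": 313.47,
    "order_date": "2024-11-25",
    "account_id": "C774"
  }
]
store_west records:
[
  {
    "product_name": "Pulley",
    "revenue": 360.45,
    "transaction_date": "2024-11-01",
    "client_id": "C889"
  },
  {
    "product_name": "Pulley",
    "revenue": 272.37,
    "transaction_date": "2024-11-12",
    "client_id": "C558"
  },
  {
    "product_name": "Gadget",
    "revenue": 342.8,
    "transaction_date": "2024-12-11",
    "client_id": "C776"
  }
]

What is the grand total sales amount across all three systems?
2839.05

Schema reconciliation - all amount fields map to sale amount:

store_east (sale_amount): 919.36
store_central (total_sale): 944.07
store_west (revenue): 975.62

Grand total: 2839.05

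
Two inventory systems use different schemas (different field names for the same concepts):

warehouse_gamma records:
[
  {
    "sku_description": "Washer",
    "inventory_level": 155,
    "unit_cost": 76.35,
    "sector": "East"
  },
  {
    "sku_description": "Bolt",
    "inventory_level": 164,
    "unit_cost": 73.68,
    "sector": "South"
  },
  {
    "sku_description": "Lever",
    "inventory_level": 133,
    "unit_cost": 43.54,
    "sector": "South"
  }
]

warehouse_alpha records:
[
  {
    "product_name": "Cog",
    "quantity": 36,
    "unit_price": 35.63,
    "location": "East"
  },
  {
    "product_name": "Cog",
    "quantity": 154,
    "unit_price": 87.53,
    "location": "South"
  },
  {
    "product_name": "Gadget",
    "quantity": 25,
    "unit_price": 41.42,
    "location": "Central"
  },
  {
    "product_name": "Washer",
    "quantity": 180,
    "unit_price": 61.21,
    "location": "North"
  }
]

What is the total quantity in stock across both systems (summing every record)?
847

To reconcile these schemas, identify the field holding the quantity in stock in each system:
1. In warehouse_gamma it is "inventory_level"
2. In warehouse_alpha it is "quantity"

From warehouse_gamma: 155 + 164 + 133 = 452
From warehouse_alpha: 36 + 154 + 25 + 180 = 395

Total: 452 + 395 = 847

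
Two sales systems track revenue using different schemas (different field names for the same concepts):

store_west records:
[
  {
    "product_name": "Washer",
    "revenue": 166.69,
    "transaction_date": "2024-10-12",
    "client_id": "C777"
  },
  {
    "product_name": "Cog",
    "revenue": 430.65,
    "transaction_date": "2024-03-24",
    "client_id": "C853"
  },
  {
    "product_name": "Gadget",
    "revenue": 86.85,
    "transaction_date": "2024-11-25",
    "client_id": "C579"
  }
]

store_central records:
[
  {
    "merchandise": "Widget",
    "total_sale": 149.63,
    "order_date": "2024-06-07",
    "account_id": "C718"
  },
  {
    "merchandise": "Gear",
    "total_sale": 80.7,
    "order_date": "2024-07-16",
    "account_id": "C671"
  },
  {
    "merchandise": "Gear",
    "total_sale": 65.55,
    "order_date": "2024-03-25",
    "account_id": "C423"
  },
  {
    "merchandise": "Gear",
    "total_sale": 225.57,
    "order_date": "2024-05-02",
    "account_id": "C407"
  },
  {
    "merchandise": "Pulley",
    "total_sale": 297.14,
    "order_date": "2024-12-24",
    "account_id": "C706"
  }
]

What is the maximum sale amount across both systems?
430.65

Reconcile: "revenue" (store_west) = "total_sale" (store_central) = sale amount

Maximum in store_west: 430.65
Maximum in store_central: 297.14

Overall maximum: max(430.65, 297.14) = 430.65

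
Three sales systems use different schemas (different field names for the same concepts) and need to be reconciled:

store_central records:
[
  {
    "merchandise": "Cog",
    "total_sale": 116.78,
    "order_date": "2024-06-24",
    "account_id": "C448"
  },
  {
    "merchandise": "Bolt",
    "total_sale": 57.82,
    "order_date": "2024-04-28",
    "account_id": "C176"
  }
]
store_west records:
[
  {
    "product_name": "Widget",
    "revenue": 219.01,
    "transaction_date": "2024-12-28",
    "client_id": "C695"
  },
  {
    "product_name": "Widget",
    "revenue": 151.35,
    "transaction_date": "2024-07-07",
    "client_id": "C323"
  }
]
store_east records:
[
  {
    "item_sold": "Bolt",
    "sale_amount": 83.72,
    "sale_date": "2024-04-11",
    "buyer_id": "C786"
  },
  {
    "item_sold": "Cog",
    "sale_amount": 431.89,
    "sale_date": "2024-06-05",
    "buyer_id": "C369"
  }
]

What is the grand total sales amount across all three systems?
1060.57

Schema reconciliation - all amount fields map to sale amount:

store_central (total_sale): 174.6
store_west (revenue): 370.36
store_east (sale_amount): 515.61

Grand total: 1060.57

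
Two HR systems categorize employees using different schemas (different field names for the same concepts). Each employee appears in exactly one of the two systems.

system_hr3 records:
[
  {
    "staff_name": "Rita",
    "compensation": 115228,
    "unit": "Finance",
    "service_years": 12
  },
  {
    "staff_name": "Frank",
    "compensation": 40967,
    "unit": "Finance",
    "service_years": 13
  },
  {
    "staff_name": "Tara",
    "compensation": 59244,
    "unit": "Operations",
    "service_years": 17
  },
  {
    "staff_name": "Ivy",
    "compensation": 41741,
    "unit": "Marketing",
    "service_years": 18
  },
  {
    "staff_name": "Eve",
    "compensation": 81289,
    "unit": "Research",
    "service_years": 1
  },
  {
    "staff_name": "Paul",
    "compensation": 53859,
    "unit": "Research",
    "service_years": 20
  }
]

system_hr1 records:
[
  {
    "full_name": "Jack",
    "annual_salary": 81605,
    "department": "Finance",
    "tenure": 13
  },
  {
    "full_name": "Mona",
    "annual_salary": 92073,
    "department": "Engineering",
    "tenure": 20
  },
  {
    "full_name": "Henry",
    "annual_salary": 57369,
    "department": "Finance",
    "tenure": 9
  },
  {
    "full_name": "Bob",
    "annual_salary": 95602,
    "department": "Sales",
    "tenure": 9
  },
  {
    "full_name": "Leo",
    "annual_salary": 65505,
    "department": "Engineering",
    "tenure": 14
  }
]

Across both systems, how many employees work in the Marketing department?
1

Schema mapping: "unit" (system_hr3) = "department" (system_hr1) = department

Marketing employees in system_hr3: 1
Marketing employees in system_hr1: 0

Total in Marketing: 1 + 0 = 1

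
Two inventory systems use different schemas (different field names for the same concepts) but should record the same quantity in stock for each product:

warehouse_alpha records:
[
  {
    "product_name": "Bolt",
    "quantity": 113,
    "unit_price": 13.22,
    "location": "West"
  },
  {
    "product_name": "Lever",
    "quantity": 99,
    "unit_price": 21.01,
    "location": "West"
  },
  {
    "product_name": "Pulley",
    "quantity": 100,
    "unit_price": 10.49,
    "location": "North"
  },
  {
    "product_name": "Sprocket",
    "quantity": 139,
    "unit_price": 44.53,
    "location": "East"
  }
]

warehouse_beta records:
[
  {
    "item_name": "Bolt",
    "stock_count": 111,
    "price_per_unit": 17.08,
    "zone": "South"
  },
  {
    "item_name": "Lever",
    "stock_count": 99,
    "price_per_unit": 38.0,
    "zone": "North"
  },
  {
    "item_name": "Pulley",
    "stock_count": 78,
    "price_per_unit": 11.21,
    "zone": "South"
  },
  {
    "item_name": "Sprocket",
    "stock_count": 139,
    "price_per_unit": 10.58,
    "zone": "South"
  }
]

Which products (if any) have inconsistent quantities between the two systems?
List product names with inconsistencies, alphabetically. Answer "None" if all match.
Bolt, Pulley

Schema mappings:
- "product_name" (warehouse_alpha) = "item_name" (warehouse_beta) = product name
- "quantity" (warehouse_alpha) = "stock_count" (warehouse_beta) = quantity

Comparison:
  Bolt: 113 vs 111 - MISMATCH
  Lever: 99 vs 99 - MATCH
  Pulley: 100 vs 78 - MISMATCH
  Sprocket: 139 vs 139 - MATCH

Products with inconsistencies: Bolt, Pulley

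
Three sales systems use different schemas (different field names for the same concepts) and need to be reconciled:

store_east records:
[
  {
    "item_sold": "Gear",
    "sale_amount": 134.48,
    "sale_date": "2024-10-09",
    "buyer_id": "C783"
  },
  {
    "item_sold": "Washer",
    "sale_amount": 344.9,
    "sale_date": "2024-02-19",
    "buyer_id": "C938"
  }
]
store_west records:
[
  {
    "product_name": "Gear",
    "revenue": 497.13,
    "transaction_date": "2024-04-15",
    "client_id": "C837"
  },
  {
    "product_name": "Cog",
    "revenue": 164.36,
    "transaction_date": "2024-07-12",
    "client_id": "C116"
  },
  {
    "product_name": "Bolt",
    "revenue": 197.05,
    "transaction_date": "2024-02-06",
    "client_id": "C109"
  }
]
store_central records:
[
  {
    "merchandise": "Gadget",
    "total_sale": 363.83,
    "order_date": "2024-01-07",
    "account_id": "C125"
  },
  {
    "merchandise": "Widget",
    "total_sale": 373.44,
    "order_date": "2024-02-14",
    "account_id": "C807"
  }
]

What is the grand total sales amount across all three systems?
2075.19

Schema reconciliation - all amount fields map to sale amount:

store_east (sale_amount): 479.38
store_west (revenue): 858.54
store_central (total_sale): 737.27

Grand total: 2075.19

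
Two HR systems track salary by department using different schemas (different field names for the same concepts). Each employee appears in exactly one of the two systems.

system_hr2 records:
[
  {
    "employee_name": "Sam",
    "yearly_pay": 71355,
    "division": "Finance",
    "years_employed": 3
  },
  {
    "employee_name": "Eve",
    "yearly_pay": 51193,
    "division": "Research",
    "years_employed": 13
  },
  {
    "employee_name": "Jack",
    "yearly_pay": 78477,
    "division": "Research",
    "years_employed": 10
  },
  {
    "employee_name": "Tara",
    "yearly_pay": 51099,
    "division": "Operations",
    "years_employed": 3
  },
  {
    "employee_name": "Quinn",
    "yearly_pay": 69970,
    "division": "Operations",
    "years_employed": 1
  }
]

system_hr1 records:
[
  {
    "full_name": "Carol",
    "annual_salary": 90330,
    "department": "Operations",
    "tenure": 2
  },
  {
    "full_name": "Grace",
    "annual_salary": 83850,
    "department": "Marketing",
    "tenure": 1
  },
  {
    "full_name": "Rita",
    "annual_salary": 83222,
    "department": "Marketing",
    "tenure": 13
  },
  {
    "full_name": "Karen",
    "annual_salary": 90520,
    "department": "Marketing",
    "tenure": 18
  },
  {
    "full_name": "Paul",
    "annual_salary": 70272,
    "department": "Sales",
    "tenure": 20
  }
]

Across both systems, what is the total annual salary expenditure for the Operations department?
211399

Schema mappings:
- "division" (system_hr2) = "department" (system_hr1) = department
- "yearly_pay" (system_hr2) = "annual_salary" (system_hr1) = salary

Operations salaries from system_hr2: 121069
Operations salaries from system_hr1: 90330

Total: 121069 + 90330 = 211399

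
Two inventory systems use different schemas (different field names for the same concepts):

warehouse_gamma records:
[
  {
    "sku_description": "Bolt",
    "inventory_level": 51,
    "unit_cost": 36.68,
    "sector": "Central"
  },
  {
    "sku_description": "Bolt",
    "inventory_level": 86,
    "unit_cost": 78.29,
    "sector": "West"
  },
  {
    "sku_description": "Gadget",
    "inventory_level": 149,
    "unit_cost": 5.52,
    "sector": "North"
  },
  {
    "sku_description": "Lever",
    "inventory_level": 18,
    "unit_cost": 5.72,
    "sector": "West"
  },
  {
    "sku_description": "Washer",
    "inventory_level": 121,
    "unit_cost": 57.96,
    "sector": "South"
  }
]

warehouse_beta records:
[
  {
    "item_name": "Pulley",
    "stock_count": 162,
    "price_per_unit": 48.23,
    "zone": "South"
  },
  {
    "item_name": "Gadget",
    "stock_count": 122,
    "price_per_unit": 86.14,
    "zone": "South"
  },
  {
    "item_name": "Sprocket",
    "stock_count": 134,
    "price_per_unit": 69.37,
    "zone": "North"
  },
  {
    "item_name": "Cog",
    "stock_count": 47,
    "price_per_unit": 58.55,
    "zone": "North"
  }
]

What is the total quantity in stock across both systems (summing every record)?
890

To reconcile these schemas, identify the field holding the quantity in stock in each system:
1. In warehouse_gamma it is "inventory_level"
2. In warehouse_beta it is "stock_count"

From warehouse_gamma: 51 + 86 + 149 + 18 + 121 = 425
From warehouse_beta: 162 + 122 + 134 + 47 = 465

Total: 425 + 465 = 890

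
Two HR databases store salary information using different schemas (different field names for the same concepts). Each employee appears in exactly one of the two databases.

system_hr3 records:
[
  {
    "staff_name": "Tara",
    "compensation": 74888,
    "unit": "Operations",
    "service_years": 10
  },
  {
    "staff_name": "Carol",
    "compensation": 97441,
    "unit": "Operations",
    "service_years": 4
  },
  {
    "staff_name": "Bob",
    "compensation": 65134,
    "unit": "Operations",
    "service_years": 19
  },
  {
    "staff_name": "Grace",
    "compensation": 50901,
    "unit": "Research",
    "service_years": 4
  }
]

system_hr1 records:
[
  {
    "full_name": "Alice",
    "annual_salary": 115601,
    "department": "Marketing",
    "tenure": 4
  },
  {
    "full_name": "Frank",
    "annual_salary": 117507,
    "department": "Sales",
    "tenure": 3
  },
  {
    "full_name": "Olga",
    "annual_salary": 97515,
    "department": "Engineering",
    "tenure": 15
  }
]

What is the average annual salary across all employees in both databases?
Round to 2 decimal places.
88426.71

Schema mapping: "compensation" (system_hr3) = "annual_salary" (system_hr1) = annual salary

All salaries: [74888, 97441, 65134, 50901, 115601, 117507, 97515]
Sum: 618987
Count: 7
Average: 618987 / 7 = 88426.71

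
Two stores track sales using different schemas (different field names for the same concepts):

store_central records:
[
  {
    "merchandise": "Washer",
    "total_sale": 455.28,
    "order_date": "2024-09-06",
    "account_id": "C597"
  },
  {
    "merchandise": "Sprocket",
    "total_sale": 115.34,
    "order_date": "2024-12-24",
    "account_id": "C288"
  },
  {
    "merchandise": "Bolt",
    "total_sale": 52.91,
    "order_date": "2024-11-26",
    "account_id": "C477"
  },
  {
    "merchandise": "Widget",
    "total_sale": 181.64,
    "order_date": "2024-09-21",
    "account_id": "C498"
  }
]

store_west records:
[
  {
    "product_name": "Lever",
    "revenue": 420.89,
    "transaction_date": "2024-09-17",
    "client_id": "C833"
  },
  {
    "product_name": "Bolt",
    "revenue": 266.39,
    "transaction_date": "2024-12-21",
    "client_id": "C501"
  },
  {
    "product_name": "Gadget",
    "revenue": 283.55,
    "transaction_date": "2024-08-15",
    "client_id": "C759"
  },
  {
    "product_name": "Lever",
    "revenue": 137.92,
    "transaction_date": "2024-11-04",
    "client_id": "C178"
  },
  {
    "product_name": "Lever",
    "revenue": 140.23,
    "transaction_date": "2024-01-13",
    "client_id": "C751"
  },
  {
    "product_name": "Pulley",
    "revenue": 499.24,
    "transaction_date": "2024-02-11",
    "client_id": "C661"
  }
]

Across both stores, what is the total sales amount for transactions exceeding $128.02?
2385.14

Schema mapping: "total_sale" (store_central) = "revenue" (store_west) = sale amount

Sum of sales > $128.02 in store_central: 636.92
Sum of sales > $128.02 in store_west: 1748.22

Total: 636.92 + 1748.22 = 2385.14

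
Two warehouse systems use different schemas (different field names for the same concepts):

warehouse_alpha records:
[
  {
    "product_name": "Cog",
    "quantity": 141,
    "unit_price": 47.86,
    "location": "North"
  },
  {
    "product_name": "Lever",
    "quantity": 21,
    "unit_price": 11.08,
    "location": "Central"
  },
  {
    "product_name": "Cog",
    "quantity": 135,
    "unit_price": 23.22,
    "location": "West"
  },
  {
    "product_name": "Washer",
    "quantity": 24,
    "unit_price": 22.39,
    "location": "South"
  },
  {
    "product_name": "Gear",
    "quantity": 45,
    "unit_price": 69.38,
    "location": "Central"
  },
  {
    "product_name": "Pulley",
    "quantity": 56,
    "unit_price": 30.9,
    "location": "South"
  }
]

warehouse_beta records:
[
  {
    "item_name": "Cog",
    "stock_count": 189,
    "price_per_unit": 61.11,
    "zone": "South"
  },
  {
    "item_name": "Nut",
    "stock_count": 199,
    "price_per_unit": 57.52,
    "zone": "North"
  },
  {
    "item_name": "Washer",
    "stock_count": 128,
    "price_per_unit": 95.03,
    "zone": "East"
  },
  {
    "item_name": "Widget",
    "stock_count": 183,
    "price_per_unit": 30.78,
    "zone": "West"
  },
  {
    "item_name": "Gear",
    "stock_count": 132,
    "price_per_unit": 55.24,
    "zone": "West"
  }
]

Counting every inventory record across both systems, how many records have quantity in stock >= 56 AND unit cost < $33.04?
3

Schema mappings:
- "quantity" (warehouse_alpha) = "stock_count" (warehouse_beta) = quantity
- "unit_price" (warehouse_alpha) = "price_per_unit" (warehouse_beta) = unit cost

Records meeting both conditions in warehouse_alpha: 2
Records meeting both conditions in warehouse_beta: 1

Total: 2 + 1 = 3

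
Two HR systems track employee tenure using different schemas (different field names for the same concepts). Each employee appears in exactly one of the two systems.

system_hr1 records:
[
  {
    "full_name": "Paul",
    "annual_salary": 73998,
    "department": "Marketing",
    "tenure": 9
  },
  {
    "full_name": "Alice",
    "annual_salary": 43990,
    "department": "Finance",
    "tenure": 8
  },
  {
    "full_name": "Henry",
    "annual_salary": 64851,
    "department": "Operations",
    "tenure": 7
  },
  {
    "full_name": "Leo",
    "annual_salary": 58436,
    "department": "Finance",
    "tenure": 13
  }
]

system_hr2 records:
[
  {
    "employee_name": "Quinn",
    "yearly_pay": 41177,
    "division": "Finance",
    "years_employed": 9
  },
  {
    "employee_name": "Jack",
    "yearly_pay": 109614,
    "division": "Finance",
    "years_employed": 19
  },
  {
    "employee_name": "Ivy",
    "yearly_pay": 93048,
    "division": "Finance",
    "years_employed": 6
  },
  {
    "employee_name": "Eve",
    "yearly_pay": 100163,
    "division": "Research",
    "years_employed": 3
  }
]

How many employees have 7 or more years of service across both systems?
6

Reconcile schemas: "tenure" (system_hr1) = "years_employed" (system_hr2) = years of service

From system_hr1: 4 employees with >= 7 years
From system_hr2: 2 employees with >= 7 years

Total: 4 + 2 = 6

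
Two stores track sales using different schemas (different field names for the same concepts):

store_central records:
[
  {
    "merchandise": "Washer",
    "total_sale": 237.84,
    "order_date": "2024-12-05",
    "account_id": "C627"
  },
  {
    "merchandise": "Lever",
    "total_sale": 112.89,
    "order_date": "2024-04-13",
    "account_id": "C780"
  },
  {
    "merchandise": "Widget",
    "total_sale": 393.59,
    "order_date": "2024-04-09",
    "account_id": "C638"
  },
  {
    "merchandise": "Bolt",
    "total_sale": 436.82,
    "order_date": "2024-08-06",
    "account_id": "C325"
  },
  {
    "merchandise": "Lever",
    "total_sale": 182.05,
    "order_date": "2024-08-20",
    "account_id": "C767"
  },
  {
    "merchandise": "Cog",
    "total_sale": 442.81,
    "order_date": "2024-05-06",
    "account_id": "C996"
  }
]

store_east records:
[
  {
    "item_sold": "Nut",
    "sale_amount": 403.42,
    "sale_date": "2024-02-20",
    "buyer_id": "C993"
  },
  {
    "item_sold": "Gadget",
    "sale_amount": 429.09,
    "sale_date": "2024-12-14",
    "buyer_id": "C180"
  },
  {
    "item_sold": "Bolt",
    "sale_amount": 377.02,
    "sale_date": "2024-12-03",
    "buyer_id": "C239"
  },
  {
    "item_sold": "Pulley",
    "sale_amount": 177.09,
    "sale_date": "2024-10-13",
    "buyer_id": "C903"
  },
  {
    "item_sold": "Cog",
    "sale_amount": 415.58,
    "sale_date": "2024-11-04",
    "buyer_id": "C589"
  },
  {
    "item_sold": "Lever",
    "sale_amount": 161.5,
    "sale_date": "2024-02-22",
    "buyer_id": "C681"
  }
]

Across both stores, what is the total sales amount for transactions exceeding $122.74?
3656.81

Schema mapping: "total_sale" (store_central) = "sale_amount" (store_east) = sale amount

Sum of sales > $122.74 in store_central: 1693.11
Sum of sales > $122.74 in store_east: 1963.7

Total: 1693.11 + 1963.7 = 3656.81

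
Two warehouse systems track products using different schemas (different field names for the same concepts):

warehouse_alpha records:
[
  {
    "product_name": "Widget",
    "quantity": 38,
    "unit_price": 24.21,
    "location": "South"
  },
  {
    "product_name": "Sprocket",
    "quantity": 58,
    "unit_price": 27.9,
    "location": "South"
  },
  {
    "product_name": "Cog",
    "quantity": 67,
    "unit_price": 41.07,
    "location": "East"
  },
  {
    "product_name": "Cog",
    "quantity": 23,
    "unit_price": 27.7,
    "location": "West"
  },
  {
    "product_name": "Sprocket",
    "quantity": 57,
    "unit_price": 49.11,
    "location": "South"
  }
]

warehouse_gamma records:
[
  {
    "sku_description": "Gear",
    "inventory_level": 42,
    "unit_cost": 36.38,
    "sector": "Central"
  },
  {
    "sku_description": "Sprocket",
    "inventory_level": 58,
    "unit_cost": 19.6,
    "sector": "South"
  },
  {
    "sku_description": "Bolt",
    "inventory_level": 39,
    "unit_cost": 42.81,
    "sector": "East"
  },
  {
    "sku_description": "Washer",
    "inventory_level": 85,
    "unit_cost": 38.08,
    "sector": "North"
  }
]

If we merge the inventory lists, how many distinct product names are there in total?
6

Schema mapping: "product_name" (warehouse_alpha) = "sku_description" (warehouse_gamma) = product name

Products in warehouse_alpha: ['Cog', 'Sprocket', 'Widget']
Products in warehouse_gamma: ['Bolt', 'Gear', 'Sprocket', 'Washer']

Union (unique products): ['Bolt', 'Cog', 'Gear', 'Sprocket', 'Washer', 'Widget']
Count: 6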